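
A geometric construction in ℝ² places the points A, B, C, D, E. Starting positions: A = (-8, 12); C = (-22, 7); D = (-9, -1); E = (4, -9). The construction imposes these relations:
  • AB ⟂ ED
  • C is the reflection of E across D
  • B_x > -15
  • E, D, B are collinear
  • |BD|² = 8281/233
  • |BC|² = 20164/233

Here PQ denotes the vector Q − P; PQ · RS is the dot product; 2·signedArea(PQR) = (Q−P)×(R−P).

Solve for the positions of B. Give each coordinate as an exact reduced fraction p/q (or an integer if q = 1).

1. B_x = -3280/233  [E, D, B are collinear ∩ AB ⟂ ED]
2. B_y = 495/233  [E, D, B are collinear ∩ AB ⟂ ED]
   → B = (-3280/233, 495/233)

B = (-3280/233, 495/233)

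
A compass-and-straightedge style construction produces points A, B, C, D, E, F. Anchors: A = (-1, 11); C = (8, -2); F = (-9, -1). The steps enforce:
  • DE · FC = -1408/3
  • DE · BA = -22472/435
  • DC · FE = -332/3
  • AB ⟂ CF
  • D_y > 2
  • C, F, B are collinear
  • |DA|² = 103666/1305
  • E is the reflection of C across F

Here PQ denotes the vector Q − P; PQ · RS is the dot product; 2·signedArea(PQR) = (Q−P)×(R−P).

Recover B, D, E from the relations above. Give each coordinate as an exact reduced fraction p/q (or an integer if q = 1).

1. B_x = -251/145  [C, F, B are collinear ∩ AB ⟂ CF]
2. B_y = -207/145  [C, F, B are collinear ∩ AB ⟂ CF]
   → B = (-251/145, -207/145)
3. E_x = -26  [E is the reflection of C across F]
4. E_y = 0  [E is the reflection of C across F]
   → E = (-26, 0)
5. D_x = 764/435  [DC · FE = -332/3 ∩ DE · BA = -22472/435]
6. D_y = 366/145  [DC · FE = -332/3 ∩ DE · BA = -22472/435]
   → D = (764/435, 366/145)

B = (-251/145, -207/145)
D = (764/435, 366/145)
E = (-26, 0)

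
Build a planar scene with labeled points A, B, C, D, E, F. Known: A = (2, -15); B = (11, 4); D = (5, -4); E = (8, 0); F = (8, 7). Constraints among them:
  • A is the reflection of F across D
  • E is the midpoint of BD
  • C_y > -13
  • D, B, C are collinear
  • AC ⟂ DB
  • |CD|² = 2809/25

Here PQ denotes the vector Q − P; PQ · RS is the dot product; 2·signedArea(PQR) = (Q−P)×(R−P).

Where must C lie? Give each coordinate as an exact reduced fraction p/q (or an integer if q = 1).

1. C_x = -34/25  [D, B, C are collinear ∩ AC ⟂ DB]
2. C_y = -312/25  [D, B, C are collinear ∩ AC ⟂ DB]
   → C = (-34/25, -312/25)

C = (-34/25, -312/25)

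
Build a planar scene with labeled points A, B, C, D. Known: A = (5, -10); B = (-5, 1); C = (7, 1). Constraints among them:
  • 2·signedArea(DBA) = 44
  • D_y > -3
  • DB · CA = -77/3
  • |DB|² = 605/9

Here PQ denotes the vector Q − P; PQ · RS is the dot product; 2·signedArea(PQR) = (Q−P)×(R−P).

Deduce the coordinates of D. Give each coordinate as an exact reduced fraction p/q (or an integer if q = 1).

D = (7/3, -8/3)

1. D_x = 7/3  [DB · CA = -77/3 ∩ 2·signedArea(DBA) = 44]
2. D_y = -8/3  [DB · CA = -77/3 ∩ 2·signedArea(DBA) = 44]
   → D = (7/3, -8/3)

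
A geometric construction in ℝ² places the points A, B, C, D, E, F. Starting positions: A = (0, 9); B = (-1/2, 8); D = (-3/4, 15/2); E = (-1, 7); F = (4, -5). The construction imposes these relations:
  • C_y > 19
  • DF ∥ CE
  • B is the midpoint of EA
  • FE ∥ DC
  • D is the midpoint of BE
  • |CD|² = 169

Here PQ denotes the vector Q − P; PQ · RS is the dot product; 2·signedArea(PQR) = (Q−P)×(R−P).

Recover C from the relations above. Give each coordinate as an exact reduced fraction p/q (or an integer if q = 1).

C = (-23/4, 39/2)

1. C_x = -23/4  [DF ∥ CE ∩ FE ∥ DC]
2. C_y = 39/2  [DF ∥ CE ∩ FE ∥ DC]
   → C = (-23/4, 39/2)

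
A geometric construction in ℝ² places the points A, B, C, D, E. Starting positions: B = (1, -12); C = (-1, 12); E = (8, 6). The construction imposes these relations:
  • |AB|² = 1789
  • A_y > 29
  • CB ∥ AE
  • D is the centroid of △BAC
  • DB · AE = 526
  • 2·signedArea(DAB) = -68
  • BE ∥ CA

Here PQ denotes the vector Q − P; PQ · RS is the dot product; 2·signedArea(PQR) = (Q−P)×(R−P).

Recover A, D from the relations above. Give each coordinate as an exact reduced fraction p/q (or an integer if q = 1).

1. A_x = 6  [CB ∥ AE ∩ BE ∥ CA]
2. A_y = 30  [CB ∥ AE ∩ BE ∥ CA]
   → A = (6, 30)
3. D_x = 2  [D is the centroid of △BAC]
4. D_y = 10  [D is the centroid of △BAC]
   → D = (2, 10)

A = (6, 30)
D = (2, 10)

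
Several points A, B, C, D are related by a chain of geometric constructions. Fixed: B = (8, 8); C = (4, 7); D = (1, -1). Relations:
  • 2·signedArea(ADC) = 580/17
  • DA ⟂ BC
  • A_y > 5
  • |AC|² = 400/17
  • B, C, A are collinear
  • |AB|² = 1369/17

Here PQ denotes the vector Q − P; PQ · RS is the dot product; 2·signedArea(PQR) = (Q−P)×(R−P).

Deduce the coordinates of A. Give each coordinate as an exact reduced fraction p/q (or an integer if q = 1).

1. A_x = -12/17  [B, C, A are collinear ∩ DA ⟂ BC]
2. A_y = 99/17  [B, C, A are collinear ∩ DA ⟂ BC]
   → A = (-12/17, 99/17)

A = (-12/17, 99/17)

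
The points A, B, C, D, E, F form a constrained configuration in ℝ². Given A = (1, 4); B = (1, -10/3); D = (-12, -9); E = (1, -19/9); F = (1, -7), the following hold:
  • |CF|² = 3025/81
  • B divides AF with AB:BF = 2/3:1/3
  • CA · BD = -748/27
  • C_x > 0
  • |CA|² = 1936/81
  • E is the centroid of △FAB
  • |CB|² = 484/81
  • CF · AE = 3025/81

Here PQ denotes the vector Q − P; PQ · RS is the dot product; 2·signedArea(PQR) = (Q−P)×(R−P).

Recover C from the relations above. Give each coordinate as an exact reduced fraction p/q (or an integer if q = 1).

1. C_x = 1  [CA · BD = -748/27 ∩ CF · AE = 3025/81]
2. C_y = -8/9  [CA · BD = -748/27 ∩ CF · AE = 3025/81]
   → C = (1, -8/9)

C = (1, -8/9)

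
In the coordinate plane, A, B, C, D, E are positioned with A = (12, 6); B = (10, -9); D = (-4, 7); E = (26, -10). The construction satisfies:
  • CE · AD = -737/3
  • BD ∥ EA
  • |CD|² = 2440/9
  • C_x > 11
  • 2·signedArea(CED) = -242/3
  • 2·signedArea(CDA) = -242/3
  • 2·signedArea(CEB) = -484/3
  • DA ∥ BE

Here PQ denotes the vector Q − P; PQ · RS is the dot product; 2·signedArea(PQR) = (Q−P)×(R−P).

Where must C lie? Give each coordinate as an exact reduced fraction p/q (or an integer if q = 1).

C = (34/3, 1)

1. C_x = 34/3  [2·signedArea(CEB) = -484/3 ∩ CE · AD = -737/3]
2. C_y = 1  [2·signedArea(CEB) = -484/3 ∩ CE · AD = -737/3]
   → C = (34/3, 1)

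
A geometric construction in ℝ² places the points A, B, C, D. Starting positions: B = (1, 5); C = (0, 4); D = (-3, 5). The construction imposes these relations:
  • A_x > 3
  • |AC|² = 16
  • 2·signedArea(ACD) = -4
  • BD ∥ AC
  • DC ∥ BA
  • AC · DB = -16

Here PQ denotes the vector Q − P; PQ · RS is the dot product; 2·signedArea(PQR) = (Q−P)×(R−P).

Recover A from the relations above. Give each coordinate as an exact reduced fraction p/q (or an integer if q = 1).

1. A_x = 4  [BD ∥ AC ∩ DC ∥ BA]
2. A_y = 4  [BD ∥ AC ∩ DC ∥ BA]
   → A = (4, 4)

A = (4, 4)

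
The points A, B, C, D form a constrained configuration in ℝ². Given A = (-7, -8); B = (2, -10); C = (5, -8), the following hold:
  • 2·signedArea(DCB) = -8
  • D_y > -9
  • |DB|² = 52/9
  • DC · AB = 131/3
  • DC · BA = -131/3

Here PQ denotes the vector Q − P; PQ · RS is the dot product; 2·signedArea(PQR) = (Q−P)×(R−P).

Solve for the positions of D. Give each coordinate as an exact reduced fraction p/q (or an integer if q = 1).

D = (0, -26/3)

1. D_x = 0  [2·signedArea(DCB) = -8 ∩ DC · BA = -131/3]
2. D_y = -26/3  [2·signedArea(DCB) = -8 ∩ DC · BA = -131/3]
   → D = (0, -26/3)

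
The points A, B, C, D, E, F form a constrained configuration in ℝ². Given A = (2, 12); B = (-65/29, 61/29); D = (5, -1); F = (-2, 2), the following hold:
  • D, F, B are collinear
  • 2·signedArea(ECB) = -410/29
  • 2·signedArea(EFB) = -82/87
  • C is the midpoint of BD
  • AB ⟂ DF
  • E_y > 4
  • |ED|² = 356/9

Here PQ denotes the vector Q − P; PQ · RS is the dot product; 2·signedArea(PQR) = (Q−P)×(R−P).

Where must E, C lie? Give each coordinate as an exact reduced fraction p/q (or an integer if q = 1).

C = (40/29, 16/29)
E = (5/3, 13/3)

1. E_x = 5/3  [line -3/29·x + -7/29·y + 106/87 = 0 ∩ |ED|² = 356/9]
2. E_y = 13/3  [line -3/29·x + -7/29·y + 106/87 = 0 ∩ |ED|² = 356/9]
   → E = (5/3, 13/3)
3. C_x = 40/29  [C is the midpoint of BD]
4. C_y = 16/29  [C is the midpoint of BD]
   → C = (40/29, 16/29)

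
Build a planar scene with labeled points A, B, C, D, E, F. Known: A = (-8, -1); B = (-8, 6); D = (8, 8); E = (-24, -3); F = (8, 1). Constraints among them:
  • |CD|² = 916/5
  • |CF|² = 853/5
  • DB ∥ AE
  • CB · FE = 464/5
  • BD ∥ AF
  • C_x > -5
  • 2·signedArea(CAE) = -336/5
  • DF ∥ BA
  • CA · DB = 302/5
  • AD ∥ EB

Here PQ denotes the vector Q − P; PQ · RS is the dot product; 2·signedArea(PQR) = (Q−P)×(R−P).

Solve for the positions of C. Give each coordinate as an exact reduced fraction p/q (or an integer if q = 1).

C = (-24/5, 18/5)

1. C_x = -24/5  [2·signedArea(CAE) = -336/5 ∩ CA · DB = 302/5]
2. C_y = 18/5  [2·signedArea(CAE) = -336/5 ∩ CA · DB = 302/5]
   → C = (-24/5, 18/5)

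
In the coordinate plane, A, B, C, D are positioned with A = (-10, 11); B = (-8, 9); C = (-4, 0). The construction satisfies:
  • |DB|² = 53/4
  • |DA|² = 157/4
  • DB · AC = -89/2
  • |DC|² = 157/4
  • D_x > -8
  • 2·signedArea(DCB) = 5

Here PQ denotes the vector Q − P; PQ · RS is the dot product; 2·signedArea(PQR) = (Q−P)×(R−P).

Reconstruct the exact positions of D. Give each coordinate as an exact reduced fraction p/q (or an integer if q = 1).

1. D_x = -7  [2·signedArea(DCB) = 5 ∩ DB · AC = -89/2]
2. D_y = 11/2  [2·signedArea(DCB) = 5 ∩ DB · AC = -89/2]
   → D = (-7, 11/2)

D = (-7, 11/2)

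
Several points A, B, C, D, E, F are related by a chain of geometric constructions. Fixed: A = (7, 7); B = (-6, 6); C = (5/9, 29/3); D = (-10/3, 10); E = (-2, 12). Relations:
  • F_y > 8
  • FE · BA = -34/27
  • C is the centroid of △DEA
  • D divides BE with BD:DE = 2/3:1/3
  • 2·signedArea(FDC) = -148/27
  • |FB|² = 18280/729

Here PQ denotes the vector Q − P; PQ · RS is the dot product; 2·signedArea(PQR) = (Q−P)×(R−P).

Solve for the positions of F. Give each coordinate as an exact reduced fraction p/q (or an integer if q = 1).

1. F_x = -44/27  [2·signedArea(FDC) = -148/27 ∩ FE · BA = -34/27]
2. F_y = 76/9  [2·signedArea(FDC) = -148/27 ∩ FE · BA = -34/27]
   → F = (-44/27, 76/9)

F = (-44/27, 76/9)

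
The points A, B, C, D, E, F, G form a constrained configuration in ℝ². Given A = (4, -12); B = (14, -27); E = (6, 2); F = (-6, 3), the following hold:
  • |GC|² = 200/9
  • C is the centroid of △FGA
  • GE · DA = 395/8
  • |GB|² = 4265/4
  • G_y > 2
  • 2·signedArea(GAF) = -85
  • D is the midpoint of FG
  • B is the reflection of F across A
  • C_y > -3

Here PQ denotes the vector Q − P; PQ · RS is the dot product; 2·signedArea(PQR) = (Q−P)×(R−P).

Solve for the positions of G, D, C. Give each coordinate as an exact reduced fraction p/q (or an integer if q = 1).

C = (-2/3, -13/6)
D = (-3, 11/4)
G = (0, 5/2)

1. G_x = 0  [line -15·x + -10·y + 25 = 0 ∩ |GB|² = 4265/4]
2. G_y = 5/2  [line -15·x + -10·y + 25 = 0 ∩ |GB|² = 4265/4]
   → G = (0, 5/2)
3. D_x = -3  [GE · DA = 395/8 ∩ D is the midpoint of FG]
4. D_y = 11/4  [GE · DA = 395/8 ∩ D is the midpoint of FG]
   → D = (-3, 11/4)
5. C_x = -2/3  [C is the centroid of △FGA]
6. C_y = -13/6  [C is the centroid of △FGA]
   → C = (-2/3, -13/6)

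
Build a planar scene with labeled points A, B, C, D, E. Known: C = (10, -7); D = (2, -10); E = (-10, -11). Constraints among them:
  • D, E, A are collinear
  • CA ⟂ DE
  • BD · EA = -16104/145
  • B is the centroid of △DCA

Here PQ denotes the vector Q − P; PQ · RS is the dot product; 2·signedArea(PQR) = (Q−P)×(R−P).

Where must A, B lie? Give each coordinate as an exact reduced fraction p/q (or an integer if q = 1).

1. A_x = 1478/145  [D, E, A are collinear ∩ CA ⟂ DE]
2. A_y = -1351/145  [D, E, A are collinear ∩ CA ⟂ DE]
   → A = (1478/145, -1351/145)
3. B_x = 3218/435  [B is the centroid of △DCA]
4. B_y = -1272/145  [B is the centroid of △DCA]
   → B = (3218/435, -1272/145)

A = (1478/145, -1351/145)
B = (3218/435, -1272/145)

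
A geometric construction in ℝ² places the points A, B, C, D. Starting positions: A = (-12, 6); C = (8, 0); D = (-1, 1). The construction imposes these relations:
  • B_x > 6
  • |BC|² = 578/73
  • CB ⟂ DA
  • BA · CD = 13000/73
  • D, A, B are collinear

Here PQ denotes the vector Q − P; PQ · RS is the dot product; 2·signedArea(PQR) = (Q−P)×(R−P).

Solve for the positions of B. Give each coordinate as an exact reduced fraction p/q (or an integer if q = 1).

B = (499/73, -187/73)

1. B_x = 499/73  [D, A, B are collinear ∩ CB ⟂ DA]
2. B_y = -187/73  [D, A, B are collinear ∩ CB ⟂ DA]
   → B = (499/73, -187/73)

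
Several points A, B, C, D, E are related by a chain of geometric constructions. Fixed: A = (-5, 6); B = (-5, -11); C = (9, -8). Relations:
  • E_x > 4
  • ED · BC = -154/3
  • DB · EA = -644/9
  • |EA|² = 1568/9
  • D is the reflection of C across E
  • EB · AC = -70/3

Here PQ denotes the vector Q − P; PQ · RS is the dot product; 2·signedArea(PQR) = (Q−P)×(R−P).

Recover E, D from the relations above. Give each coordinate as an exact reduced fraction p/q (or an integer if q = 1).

1. E_x = 13/3  [line -14·x + 14·y + 322/3 = 0 ∩ |EA|² = 1568/9]
2. E_y = -10/3  [line -14·x + 14·y + 322/3 = 0 ∩ |EA|² = 1568/9]
   → E = (13/3, -10/3)
3. D_x = -1/3  [D is the reflection of C across E]
4. D_y = 4/3  [D is the reflection of C across E]
   → D = (-1/3, 4/3)

D = (-1/3, 4/3)
E = (13/3, -10/3)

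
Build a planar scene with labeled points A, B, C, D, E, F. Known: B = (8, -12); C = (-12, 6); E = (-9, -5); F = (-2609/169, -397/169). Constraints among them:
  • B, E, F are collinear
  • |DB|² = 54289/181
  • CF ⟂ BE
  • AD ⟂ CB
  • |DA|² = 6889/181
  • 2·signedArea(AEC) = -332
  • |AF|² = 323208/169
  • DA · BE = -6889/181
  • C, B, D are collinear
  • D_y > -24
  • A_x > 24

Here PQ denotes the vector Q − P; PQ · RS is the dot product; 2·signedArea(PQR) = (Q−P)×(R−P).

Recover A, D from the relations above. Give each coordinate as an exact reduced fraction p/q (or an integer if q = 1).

1. A_x = 25  [line -11·x + -3·y + 218 = 0 ∩ |AF|² = 323208/169]
2. A_y = -19  [line -11·x + -3·y + 218 = 0 ∩ |AF|² = 323208/169]
   → A = (25, -19)
3. D_x = 3778/181  [C, B, D are collinear ∩ AD ⟂ CB]
4. D_y = -4269/181  [C, B, D are collinear ∩ AD ⟂ CB]
   → D = (3778/181, -4269/181)

A = (25, -19)
D = (3778/181, -4269/181)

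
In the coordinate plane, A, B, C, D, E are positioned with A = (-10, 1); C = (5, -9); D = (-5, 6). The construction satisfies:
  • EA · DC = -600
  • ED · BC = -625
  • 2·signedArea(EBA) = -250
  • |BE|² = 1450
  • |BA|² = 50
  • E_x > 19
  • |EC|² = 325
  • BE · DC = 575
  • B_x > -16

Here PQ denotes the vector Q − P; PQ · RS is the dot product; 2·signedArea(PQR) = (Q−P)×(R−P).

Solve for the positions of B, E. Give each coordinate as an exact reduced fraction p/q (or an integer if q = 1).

B = (-15, -4)
E = (20, -19)

1. E_x = 20  [line -10·x + 15·y + 485 = 0 ∩ |EC|² = 325]
2. E_y = -19  [line -10·x + 15·y + 485 = 0 ∩ |EC|² = 325]
   → E = (20, -19)
3. B_x = -15  [BE · DC = 575 ∩ 2·signedArea(EBA) = -250]
4. B_y = -4  [BE · DC = 575 ∩ 2·signedArea(EBA) = -250]
   → B = (-15, -4)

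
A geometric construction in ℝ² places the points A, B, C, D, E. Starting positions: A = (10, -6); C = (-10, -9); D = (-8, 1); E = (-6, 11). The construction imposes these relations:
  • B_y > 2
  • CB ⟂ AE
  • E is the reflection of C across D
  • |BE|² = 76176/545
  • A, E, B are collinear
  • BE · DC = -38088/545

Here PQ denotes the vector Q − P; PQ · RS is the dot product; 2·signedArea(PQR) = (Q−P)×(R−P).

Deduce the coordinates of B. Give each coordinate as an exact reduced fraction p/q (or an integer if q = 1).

1. B_x = 1146/545  [A, E, B are collinear ∩ CB ⟂ AE]
2. B_y = 1303/545  [A, E, B are collinear ∩ CB ⟂ AE]
   → B = (1146/545, 1303/545)

B = (1146/545, 1303/545)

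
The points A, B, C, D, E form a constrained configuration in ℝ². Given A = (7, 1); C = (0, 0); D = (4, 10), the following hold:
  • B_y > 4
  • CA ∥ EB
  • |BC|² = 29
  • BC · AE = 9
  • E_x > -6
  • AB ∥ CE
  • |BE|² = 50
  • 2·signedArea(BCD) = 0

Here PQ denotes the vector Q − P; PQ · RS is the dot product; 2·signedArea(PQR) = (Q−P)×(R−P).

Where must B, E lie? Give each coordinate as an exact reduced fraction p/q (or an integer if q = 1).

B = (2, 5)
E = (-5, 4)

1. B_x = 2  [line -10·x + 4·y + 0 = 0 ∩ |BC|² = 29]
2. B_y = 5  [line -10·x + 4·y + 0 = 0 ∩ |BC|² = 29]
   → B = (2, 5)
3. E_x = -5  [CA ∥ EB ∩ AB ∥ CE]
4. E_y = 4  [CA ∥ EB ∩ AB ∥ CE]
   → E = (-5, 4)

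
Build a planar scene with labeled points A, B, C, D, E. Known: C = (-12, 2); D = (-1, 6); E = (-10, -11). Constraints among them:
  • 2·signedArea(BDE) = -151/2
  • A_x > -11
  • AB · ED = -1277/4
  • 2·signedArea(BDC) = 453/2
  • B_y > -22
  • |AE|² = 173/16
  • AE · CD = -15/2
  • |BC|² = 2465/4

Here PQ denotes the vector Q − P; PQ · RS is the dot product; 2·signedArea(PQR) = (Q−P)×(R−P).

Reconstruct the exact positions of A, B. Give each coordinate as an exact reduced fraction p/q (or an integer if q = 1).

A = (-21/2, -31/4)
B = (-20, -43/2)

1. B_x = -20  [2·signedArea(BDE) = -151/2 ∩ 2·signedArea(BDC) = 453/2]
2. B_y = -43/2  [2·signedArea(BDE) = -151/2 ∩ 2·signedArea(BDC) = 453/2]
   → B = (-20, -43/2)
3. A_x = -21/2  [AB · ED = -1277/4 ∩ AE · CD = -15/2]
4. A_y = -31/4  [AB · ED = -1277/4 ∩ AE · CD = -15/2]
   → A = (-21/2, -31/4)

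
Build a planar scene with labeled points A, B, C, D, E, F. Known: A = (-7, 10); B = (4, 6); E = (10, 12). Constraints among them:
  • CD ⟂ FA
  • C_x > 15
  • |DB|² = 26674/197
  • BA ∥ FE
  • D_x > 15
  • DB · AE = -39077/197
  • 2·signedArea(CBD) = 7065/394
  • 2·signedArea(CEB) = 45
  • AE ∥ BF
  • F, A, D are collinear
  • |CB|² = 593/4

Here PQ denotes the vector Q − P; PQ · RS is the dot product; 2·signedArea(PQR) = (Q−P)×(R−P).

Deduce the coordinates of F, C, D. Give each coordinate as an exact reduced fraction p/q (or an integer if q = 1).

1. F_x = 21  [BA ∥ FE ∩ AE ∥ BF]
2. F_y = 8  [BA ∥ FE ∩ AE ∥ BF]
   → F = (21, 8)
3. C_x = 31/2  [line 6·x + -6·y + -33 = 0 ∩ |CB|² = 593/4]
4. C_y = 10  [line 6·x + -6·y + -33 = 0 ∩ |CB|² = 593/4]
   → C = (31/2, 10)
5. D_x = 3031/197  [F, A, D are collinear ∩ CD ⟂ FA]
6. D_y = 1655/197  [F, A, D are collinear ∩ CD ⟂ FA]
   → D = (3031/197, 1655/197)

C = (31/2, 10)
D = (3031/197, 1655/197)
F = (21, 8)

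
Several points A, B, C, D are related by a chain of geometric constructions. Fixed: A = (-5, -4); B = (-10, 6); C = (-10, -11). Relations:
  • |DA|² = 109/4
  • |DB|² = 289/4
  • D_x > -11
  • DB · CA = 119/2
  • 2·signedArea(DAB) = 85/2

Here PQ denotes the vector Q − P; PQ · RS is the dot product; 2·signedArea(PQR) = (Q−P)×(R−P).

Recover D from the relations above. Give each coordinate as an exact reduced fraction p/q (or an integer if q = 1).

D = (-10, -5/2)

1. D_x = -10  [2·signedArea(DAB) = 85/2 ∩ DB · CA = 119/2]
2. D_y = -5/2  [2·signedArea(DAB) = 85/2 ∩ DB · CA = 119/2]
   → D = (-10, -5/2)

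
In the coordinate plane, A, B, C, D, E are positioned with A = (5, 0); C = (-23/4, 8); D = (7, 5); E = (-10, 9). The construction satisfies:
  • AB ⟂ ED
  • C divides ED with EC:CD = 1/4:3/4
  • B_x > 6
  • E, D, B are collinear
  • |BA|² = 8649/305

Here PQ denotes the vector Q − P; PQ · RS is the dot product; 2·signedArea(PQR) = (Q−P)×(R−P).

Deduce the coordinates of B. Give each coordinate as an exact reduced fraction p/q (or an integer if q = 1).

B = (1897/305, 1581/305)

1. B_x = 1897/305  [E, D, B are collinear ∩ AB ⟂ ED]
2. B_y = 1581/305  [E, D, B are collinear ∩ AB ⟂ ED]
   → B = (1897/305, 1581/305)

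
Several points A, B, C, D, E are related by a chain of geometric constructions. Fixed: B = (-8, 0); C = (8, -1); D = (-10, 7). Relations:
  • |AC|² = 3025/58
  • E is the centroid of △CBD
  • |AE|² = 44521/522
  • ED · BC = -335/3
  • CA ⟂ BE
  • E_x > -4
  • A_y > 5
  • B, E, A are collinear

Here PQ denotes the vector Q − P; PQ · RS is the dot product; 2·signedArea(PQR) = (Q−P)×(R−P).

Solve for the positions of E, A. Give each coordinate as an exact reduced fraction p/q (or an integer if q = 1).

1. E_x = -10/3  [E is the centroid of △CBD]
2. E_y = 2  [E is the centroid of △CBD]
   → E = (-10/3, 2)
3. A_x = 299/58  [B, E, A are collinear ∩ CA ⟂ BE]
4. A_y = 327/58  [B, E, A are collinear ∩ CA ⟂ BE]
   → A = (299/58, 327/58)

A = (299/58, 327/58)
E = (-10/3, 2)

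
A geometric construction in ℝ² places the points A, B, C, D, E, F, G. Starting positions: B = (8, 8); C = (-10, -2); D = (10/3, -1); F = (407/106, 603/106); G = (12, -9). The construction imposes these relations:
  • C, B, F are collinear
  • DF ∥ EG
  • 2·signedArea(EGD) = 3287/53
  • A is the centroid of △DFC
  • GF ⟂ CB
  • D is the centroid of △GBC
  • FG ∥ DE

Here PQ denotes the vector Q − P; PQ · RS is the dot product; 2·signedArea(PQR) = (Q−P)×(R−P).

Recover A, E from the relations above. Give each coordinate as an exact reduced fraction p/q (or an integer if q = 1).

1. A_x = -899/954  [A is the centroid of △DFC]
2. A_y = 95/106  [A is the centroid of △DFC]
   → A = (-899/954, 95/106)
3. E_x = 3655/318  [DF ∥ EG ∩ FG ∥ DE]
4. E_y = -1663/106  [DF ∥ EG ∩ FG ∥ DE]
   → E = (3655/318, -1663/106)

A = (-899/954, 95/106)
E = (3655/318, -1663/106)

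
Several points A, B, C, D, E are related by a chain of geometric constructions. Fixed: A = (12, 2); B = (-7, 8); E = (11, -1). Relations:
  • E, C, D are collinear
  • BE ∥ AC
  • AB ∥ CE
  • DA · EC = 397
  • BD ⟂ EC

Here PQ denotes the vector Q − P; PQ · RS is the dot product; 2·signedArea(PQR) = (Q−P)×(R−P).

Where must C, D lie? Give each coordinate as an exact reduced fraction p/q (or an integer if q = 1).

1. C_x = 30  [AB ∥ CE ∩ BE ∥ AC]
2. C_y = -7  [AB ∥ CE ∩ BE ∥ AC]
   → C = (30, -7)
3. D_x = -3157/397  [E, C, D are collinear ∩ BD ⟂ EC]
4. D_y = 1979/397  [E, C, D are collinear ∩ BD ⟂ EC]
   → D = (-3157/397, 1979/397)

C = (30, -7)
D = (-3157/397, 1979/397)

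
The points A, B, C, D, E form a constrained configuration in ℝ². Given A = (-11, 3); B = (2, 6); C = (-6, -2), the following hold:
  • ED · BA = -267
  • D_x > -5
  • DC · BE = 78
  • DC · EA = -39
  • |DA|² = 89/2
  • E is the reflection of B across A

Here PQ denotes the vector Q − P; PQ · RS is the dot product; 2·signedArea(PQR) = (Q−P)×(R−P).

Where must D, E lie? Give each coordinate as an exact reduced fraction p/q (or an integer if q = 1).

1. E_x = -24  [E is the reflection of B across A]
2. E_y = 0  [E is the reflection of B across A]
   → E = (-24, 0)
3. D_x = -9/2  [line 26·x + 6·y + 90 = 0 ∩ |DA|² = 89/2]
4. D_y = 9/2  [line 26·x + 6·y + 90 = 0 ∩ |DA|² = 89/2]
   → D = (-9/2, 9/2)

D = (-9/2, 9/2)
E = (-24, 0)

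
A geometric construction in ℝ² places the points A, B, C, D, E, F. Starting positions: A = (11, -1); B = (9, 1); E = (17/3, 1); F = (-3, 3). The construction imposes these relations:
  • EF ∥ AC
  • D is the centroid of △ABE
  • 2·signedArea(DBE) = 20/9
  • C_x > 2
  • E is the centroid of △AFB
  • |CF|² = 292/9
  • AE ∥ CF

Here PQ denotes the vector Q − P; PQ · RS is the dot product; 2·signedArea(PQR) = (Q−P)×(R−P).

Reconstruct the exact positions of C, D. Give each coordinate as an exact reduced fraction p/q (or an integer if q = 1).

C = (7/3, 1)
D = (77/9, 1/3)

1. C_x = 7/3  [AE ∥ CF ∩ EF ∥ AC]
2. C_y = 1  [AE ∥ CF ∩ EF ∥ AC]
   → C = (7/3, 1)
3. D_x = 77/9  [D is the centroid of △ABE]
4. D_y = 1/3  [D is the centroid of △ABE]
   → D = (77/9, 1/3)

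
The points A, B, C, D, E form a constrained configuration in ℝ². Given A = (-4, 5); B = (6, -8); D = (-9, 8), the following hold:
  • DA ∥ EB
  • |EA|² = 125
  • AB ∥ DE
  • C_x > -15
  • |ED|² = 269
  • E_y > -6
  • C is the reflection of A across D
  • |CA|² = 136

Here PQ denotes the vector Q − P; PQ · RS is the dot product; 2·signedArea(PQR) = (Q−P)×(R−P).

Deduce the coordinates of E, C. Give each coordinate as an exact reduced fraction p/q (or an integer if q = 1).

1. E_x = 1  [DA ∥ EB ∩ AB ∥ DE]
2. E_y = -5  [DA ∥ EB ∩ AB ∥ DE]
   → E = (1, -5)
3. C_x = -14  [C is the reflection of A across D]
4. C_y = 11  [C is the reflection of A across D]
   → C = (-14, 11)

C = (-14, 11)
E = (1, -5)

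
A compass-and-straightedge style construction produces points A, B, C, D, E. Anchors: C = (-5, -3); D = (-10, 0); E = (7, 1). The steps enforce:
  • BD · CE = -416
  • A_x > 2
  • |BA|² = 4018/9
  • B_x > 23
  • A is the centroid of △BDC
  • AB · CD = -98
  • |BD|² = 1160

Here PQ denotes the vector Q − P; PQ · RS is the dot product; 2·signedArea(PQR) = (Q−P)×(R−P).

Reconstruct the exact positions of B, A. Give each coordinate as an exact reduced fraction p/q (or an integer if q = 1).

A = (3, -1/3)
B = (24, 2)

1. B_x = 24  [line -12·x + -4·y + 296 = 0 ∩ |BD|² = 1160]
2. B_y = 2  [line -12·x + -4·y + 296 = 0 ∩ |BD|² = 1160]
   → B = (24, 2)
3. A_x = 3  [A is the centroid of △BDC]
4. A_y = -1/3  [A is the centroid of △BDC]
   → A = (3, -1/3)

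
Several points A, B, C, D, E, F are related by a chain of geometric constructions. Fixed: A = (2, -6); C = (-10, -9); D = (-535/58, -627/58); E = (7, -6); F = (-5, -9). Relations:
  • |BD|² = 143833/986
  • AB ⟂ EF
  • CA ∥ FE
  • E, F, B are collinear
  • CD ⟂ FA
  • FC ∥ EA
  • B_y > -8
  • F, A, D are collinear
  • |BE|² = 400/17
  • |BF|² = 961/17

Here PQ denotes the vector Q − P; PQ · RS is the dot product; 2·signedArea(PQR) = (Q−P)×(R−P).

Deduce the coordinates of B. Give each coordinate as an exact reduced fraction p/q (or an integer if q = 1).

1. B_x = 39/17  [E, F, B are collinear ∩ AB ⟂ EF]
2. B_y = -122/17  [E, F, B are collinear ∩ AB ⟂ EF]
   → B = (39/17, -122/17)

B = (39/17, -122/17)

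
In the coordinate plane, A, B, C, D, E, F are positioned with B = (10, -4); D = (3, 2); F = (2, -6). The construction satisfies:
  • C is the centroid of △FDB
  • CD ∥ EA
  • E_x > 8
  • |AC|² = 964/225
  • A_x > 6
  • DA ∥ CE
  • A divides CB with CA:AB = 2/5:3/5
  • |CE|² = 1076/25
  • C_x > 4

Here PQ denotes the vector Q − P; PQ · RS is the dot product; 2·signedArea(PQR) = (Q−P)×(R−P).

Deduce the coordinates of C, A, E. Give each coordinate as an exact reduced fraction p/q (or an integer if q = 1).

A = (7, -16/5)
C = (5, -8/3)
E = (9, -118/15)

1. C_x = 5  [C is the centroid of △FDB]
2. C_y = -8/3  [C is the centroid of △FDB]
   → C = (5, -8/3)
3. A_x = 7  [A divides CB with CA:AB = 2/5:3/5]
4. A_y = -16/5  [A divides CB with CA:AB = 2/5:3/5]
   → A = (7, -16/5)
5. E_x = 9  [CD ∥ EA ∩ DA ∥ CE]
6. E_y = -118/15  [CD ∥ EA ∩ DA ∥ CE]
   → E = (9, -118/15)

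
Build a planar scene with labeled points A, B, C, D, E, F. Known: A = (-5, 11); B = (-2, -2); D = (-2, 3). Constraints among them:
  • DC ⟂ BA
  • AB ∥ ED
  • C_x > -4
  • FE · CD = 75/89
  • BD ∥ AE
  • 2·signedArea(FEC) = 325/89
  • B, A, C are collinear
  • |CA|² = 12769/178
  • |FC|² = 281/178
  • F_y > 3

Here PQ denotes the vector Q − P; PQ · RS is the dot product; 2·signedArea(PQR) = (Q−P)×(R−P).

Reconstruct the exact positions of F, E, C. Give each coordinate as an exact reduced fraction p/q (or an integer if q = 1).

1. E_x = -5  [AB ∥ ED ∩ BD ∥ AE]
2. E_y = 16  [AB ∥ ED ∩ BD ∥ AE]
   → E = (-5, 16)
3. C_x = -551/178  [B, A, C are collinear ∩ DC ⟂ BA]
4. C_y = 489/178  [B, A, C are collinear ∩ DC ⟂ BA]
   → C = (-551/178, 489/178)
5. F_x = -3  [FE · CD = 75/89 ∩ 2·signedArea(FEC) = 325/89]
6. F_y = 4  [FE · CD = 75/89 ∩ 2·signedArea(FEC) = 325/89]
   → F = (-3, 4)

C = (-551/178, 489/178)
E = (-5, 16)
F = (-3, 4)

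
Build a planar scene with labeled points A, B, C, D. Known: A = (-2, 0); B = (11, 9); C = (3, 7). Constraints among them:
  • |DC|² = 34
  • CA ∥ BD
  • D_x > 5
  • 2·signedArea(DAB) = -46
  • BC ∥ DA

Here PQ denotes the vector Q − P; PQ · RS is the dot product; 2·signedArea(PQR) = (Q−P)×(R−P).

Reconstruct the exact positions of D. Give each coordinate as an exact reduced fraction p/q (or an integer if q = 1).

1. D_x = 6  [BC ∥ DA ∩ CA ∥ BD]
2. D_y = 2  [BC ∥ DA ∩ CA ∥ BD]
   → D = (6, 2)

D = (6, 2)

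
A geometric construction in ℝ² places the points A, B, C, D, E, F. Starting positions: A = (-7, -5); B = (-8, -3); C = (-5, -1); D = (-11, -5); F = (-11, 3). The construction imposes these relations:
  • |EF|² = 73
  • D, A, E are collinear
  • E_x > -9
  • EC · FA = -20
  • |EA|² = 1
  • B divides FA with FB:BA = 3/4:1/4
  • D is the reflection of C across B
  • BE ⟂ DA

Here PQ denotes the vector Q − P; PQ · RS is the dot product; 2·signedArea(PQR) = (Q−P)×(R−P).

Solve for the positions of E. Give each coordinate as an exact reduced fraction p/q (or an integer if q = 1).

E = (-8, -5)

1. E_x = -8  [D, A, E are collinear ∩ BE ⟂ DA]
2. E_y = -5  [D, A, E are collinear ∩ BE ⟂ DA]
   → E = (-8, -5)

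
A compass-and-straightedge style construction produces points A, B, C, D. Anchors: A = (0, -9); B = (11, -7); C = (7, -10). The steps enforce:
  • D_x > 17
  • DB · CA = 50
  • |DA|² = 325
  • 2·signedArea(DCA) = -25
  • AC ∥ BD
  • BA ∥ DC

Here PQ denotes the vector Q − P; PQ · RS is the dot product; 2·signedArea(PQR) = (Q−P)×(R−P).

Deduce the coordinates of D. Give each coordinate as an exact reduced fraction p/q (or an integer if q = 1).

1. D_x = 18  [BA ∥ DC ∩ AC ∥ BD]
2. D_y = -8  [BA ∥ DC ∩ AC ∥ BD]
   → D = (18, -8)

D = (18, -8)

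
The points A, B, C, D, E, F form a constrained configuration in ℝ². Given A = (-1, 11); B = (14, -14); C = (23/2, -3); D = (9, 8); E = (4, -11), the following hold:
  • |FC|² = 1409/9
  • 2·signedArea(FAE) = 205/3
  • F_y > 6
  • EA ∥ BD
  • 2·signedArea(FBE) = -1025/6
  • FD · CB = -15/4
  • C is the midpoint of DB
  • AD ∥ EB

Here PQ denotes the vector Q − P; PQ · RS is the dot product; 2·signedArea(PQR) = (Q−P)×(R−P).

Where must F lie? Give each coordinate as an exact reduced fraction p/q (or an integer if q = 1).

1. F_x = 19/6  [2·signedArea(FBE) = -1025/6 ∩ FD · CB = -15/4]
2. F_y = 19/3  [2·signedArea(FBE) = -1025/6 ∩ FD · CB = -15/4]
   → F = (19/6, 19/3)

F = (19/6, 19/3)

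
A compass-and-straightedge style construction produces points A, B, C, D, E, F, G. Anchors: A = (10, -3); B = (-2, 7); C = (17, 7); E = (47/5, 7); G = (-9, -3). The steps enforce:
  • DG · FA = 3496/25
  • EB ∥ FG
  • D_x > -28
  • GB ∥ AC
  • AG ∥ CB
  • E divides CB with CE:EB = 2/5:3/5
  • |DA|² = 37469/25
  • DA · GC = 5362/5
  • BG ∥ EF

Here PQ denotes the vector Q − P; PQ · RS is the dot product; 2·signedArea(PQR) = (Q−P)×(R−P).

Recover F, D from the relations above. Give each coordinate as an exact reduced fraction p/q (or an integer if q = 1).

1. F_x = 12/5  [EB ∥ FG ∩ BG ∥ EF]
2. F_y = -3  [EB ∥ FG ∩ BG ∥ EF]
   → F = (12/5, -3)
3. D_x = -137/5  [DA · GC = 5362/5 ∩ DG · FA = 3496/25]
4. D_y = -13  [DA · GC = 5362/5 ∩ DG · FA = 3496/25]
   → D = (-137/5, -13)

D = (-137/5, -13)
F = (12/5, -3)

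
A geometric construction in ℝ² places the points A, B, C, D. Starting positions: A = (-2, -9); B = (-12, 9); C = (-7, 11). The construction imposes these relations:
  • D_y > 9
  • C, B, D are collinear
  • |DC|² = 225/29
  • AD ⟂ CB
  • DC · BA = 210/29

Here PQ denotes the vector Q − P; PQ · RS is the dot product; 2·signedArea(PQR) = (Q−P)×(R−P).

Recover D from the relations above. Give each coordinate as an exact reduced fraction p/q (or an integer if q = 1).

D = (-278/29, 289/29)

1. D_x = -278/29  [C, B, D are collinear ∩ AD ⟂ CB]
2. D_y = 289/29  [C, B, D are collinear ∩ AD ⟂ CB]
   → D = (-278/29, 289/29)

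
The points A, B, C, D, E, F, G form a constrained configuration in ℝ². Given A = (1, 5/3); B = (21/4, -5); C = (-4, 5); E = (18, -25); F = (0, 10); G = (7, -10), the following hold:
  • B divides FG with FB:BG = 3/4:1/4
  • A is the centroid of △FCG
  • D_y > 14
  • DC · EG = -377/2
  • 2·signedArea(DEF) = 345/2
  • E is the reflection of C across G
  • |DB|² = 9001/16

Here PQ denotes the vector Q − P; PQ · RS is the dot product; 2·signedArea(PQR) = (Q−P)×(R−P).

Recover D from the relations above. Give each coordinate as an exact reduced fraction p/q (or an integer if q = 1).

1. D_x = -15/2  [2·signedArea(DEF) = 345/2 ∩ DC · EG = -377/2]
2. D_y = 15  [2·signedArea(DEF) = 345/2 ∩ DC · EG = -377/2]
   → D = (-15/2, 15)

D = (-15/2, 15)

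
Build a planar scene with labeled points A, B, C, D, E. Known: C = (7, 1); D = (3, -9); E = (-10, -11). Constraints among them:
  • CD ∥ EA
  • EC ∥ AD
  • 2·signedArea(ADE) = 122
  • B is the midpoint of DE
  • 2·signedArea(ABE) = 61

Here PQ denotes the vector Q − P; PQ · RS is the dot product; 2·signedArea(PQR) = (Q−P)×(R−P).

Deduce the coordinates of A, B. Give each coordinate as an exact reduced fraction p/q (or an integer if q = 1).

A = (-14, -21)
B = (-7/2, -10)

1. A_x = -14  [EC ∥ AD ∩ CD ∥ EA]
2. A_y = -21  [EC ∥ AD ∩ CD ∥ EA]
   → A = (-14, -21)
3. B_x = -7/2  [B is the midpoint of DE]
4. B_y = -10  [B is the midpoint of DE]
   → B = (-7/2, -10)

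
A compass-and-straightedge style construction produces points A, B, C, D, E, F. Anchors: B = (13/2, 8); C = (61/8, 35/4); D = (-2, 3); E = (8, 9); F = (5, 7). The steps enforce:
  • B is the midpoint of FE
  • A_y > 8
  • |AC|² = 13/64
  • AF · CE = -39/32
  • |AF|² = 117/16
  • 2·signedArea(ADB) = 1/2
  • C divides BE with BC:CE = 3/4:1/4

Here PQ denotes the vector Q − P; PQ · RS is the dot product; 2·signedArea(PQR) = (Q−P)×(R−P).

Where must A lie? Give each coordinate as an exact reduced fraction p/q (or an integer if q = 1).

1. A_x = 29/4  [2·signedArea(ADB) = 1/2 ∩ AF · CE = -39/32]
2. A_y = 17/2  [2·signedArea(ADB) = 1/2 ∩ AF · CE = -39/32]
   → A = (29/4, 17/2)

A = (29/4, 17/2)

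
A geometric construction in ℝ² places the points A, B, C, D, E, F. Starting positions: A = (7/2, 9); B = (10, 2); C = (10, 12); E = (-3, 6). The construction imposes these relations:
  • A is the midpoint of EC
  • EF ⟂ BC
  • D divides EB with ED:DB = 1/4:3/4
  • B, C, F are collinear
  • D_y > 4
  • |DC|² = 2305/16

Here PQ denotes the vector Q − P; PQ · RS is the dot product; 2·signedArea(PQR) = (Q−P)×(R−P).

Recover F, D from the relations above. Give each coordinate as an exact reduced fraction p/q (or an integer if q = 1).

1. F_x = 10  [B, C, F are collinear ∩ EF ⟂ BC]
2. F_y = 6  [B, C, F are collinear ∩ EF ⟂ BC]
   → F = (10, 6)
3. D_x = 1/4  [D divides EB with ED:DB = 1/4:3/4]
4. D_y = 5  [D divides EB with ED:DB = 1/4:3/4]
   → D = (1/4, 5)

D = (1/4, 5)
F = (10, 6)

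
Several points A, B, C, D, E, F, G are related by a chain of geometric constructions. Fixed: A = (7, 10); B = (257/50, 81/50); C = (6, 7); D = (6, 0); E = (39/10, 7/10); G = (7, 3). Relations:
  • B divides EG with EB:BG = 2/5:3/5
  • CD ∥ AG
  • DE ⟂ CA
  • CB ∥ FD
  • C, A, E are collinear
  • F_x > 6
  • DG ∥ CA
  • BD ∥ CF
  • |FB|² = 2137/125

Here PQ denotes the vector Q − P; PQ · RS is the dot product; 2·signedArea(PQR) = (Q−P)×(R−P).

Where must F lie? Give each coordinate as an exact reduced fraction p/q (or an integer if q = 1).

1. F_x = 343/50  [CB ∥ FD ∩ BD ∥ CF]
2. F_y = 269/50  [CB ∥ FD ∩ BD ∥ CF]
   → F = (343/50, 269/50)

F = (343/50, 269/50)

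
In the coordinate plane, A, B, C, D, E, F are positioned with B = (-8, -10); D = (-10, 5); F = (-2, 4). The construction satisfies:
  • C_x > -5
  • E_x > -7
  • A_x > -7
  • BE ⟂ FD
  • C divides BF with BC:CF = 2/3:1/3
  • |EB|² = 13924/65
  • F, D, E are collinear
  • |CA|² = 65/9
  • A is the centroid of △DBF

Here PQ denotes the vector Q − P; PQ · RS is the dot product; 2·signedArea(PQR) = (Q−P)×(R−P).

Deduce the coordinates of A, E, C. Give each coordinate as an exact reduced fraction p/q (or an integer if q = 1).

1. A_x = -20/3  [A is the centroid of △DBF]
2. A_y = -1/3  [A is the centroid of △DBF]
   → A = (-20/3, -1/3)
3. E_x = -402/65  [F, D, E are collinear ∩ BE ⟂ FD]
4. E_y = 294/65  [F, D, E are collinear ∩ BE ⟂ FD]
   → E = (-402/65, 294/65)
5. C_x = -4  [C divides BF with BC:CF = 2/3:1/3]
6. C_y = -2/3  [C divides BF with BC:CF = 2/3:1/3]
   → C = (-4, -2/3)

A = (-20/3, -1/3)
C = (-4, -2/3)
E = (-402/65, 294/65)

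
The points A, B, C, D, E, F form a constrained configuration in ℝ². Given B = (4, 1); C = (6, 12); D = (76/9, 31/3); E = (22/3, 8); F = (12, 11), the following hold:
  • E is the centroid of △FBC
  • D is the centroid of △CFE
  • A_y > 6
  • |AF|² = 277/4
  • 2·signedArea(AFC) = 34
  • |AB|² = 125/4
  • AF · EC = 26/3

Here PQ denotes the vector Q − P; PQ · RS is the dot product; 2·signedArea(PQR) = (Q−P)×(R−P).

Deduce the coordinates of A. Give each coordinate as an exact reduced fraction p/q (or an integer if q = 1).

1. A_x = 5  [AF · EC = 26/3 ∩ 2·signedArea(AFC) = 34]
2. A_y = 13/2  [AF · EC = 26/3 ∩ 2·signedArea(AFC) = 34]
   → A = (5, 13/2)

A = (5, 13/2)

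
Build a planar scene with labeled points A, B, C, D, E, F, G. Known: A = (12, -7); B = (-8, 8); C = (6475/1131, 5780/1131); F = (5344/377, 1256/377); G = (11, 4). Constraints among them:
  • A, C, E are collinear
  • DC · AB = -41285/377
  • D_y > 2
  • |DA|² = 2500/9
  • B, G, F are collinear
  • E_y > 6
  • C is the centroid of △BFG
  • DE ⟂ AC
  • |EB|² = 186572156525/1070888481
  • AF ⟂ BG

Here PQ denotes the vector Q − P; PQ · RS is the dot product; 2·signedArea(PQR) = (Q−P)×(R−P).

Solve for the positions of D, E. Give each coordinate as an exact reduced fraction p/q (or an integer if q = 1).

D = (-4/3, 3)
E = (1818091609/356962827, 2259529526/356962827)

1. D_x = -4/3  [line 20·x + -15·y + 215/3 = 0 ∩ |DA|² = 2500/9]
2. D_y = 3  [line 20·x + -15·y + 215/3 = 0 ∩ |DA|² = 2500/9]
   → D = (-4/3, 3)
3. E_x = 1818091609/356962827  [A, C, E are collinear ∩ DE ⟂ AC]
4. E_y = 2259529526/356962827  [A, C, E are collinear ∩ DE ⟂ AC]
   → E = (1818091609/356962827, 2259529526/356962827)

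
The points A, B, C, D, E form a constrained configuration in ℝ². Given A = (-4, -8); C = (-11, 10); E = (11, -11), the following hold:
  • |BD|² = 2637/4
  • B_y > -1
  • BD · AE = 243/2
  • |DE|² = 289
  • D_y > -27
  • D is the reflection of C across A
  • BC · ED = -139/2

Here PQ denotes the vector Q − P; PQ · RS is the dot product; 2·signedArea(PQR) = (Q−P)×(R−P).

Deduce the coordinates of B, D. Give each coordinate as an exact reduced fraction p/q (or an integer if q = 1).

1. D_x = 3  [D is the reflection of C across A]
2. D_y = -26  [D is the reflection of C across A]
   → D = (3, -26)
3. B_x = 0  [BC · ED = -139/2 ∩ BD · AE = 243/2]
4. B_y = -1/2  [BC · ED = -139/2 ∩ BD · AE = 243/2]
   → B = (0, -1/2)

B = (0, -1/2)
D = (3, -26)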